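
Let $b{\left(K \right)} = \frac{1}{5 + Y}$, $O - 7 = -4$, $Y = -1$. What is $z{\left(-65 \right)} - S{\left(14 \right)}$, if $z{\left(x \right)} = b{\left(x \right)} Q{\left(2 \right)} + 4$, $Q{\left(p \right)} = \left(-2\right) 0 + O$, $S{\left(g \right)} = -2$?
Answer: $\frac{27}{4} \approx 6.75$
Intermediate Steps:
$O = 3$ ($O = 7 - 4 = 3$)
$Q{\left(p \right)} = 3$ ($Q{\left(p \right)} = \left(-2\right) 0 + 3 = 0 + 3 = 3$)
$b{\left(K \right)} = \frac{1}{4}$ ($b{\left(K \right)} = \frac{1}{5 - 1} = \frac{1}{4}$)
$z{\left(x \right)} = \frac{19}{4}$ ($z{\left(x \right)} = \frac{1}{4} \cdot 3 + 4 = \frac{3}{4} + 4 = \frac{19}{4}$)
$z{\left(-65 \right)} - S{\left(14 \right)} = \frac{19}{4} - -2 = \frac{19}{4} + 2 = \frac{27}{4}$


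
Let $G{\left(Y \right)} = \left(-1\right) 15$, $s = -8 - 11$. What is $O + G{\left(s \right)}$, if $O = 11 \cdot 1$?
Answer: $-4$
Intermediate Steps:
$s = -19$ ($s = -8 - 11 = -19$)
$G{\left(Y \right)} = -15$
$O = 11$
$O + G{\left(s \right)} = 11 - 15 = -4$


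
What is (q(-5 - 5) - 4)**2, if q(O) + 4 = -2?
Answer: 100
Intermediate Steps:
q(O) = -6 (q(O) = -4 - 2 = -6)
(q(-5 - 5) - 4)**2 = (-6 - 4)**2 = (-10)**2 = 100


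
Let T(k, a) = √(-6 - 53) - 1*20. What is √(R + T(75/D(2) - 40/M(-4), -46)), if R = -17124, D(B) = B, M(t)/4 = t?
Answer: √(-17144 + I*√59) ≈ 0.029 + 130.94*I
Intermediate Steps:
M(t) = 4*t
T(k, a) = -20 + I*√59 (T(k, a) = √(-59) - 20 = I*√59 - 20 = -20 + I*√59)
√(R + T(75/D(2) - 40/M(-4), -46)) = √(-17124 + (-20 + I*√59)) = √(-17144 + I*√59)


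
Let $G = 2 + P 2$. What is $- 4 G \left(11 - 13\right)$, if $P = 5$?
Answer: $96$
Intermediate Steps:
$G = 12$ ($G = 2 + 5 \cdot 2 = 2 + 10 = 12$)
$- 4 G \left(11 - 13\right) = \left(-4\right) 12 \left(11 - 13\right) = - 48 \left(11 - 13\right) = \left(-48\right) \left(-2\right) = 96$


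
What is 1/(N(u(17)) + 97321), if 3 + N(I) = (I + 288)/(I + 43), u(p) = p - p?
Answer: 43/4184962 ≈ 1.0275e-5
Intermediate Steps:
u(p) = 0
N(I) = -3 + (288 + I)/(43 + I) (N(I) = -3 + (I + 288)/(I + 43) = -3 + (288 + I)/(43 + I))
1/(N(u(17)) + 97321) = 1/((159 - 2*0)/(43 + 0) + 97321) = 1/((159 + 0)/43 + 97321) = 1/((1/43)*159 + 97321) = 1/(159/43 + 97321) = 1/(4184962/43) = 43/4184962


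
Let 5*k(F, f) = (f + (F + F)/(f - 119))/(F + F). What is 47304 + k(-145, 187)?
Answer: 2332080987/49300 ≈ 47304.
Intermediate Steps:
k(F, f) = (f + 2*F/(-119 + f))/(10*F) (k(F, f) = ((f + (F + F)/(f - 119))/(F + F))/5 = ((f + (2*F)/(-119 + f))/((2*F)))/5 = ((f + 2*F/(-119 + f))*(1/(2*F)))/5 = ((f + 2*F/(-119 + f))/(2*F))/5 = (f + 2*F/(-119 + f))/(10*F))
47304 + k(-145, 187) = 47304 + (1/10)*(187**2 - 119*187 + 2*(-145))/(-145*(-119 + 187)) = 47304 + (1/10)*(-1/145)*(34969 - 22253 - 290)/68 = 47304 + (1/10)*(-1/145)*(1/68)*12426 = 47304 - 6213/49300 = 2332080987/49300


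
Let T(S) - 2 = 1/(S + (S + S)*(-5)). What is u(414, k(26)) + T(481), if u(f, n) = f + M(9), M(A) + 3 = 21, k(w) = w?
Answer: 1878785/4329 ≈ 434.00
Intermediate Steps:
M(A) = 18 (M(A) = -3 + 21 = 18)
T(S) = 2 - 1/(9*S) (T(S) = 2 + 1/(S + (S + S)*(-5)) = 2 + 1/(S + (2*S)*(-5)) = 2 + 1/(S - 10*S) = 2 + 1/(-9*S) = 2 - 1/(9*S))
u(f, n) = 18 + f (u(f, n) = f + 18 = 18 + f)
u(414, k(26)) + T(481) = (18 + 414) + (2 - ⅑/481) = 432 + (2 - ⅑*1/481) = 432 + (2 - 1/4329) = 432 + 8657/4329 = 1878785/4329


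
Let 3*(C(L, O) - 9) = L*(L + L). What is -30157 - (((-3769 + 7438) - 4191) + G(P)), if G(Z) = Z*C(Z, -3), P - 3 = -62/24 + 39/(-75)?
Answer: -1200179805209/40500000 ≈ -29634.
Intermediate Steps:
C(L, O) = 9 + 2*L**2/3 (C(L, O) = 9 + (L*(L + L))/3 = 9 + (L*(2*L))/3 = 9 + (2*L**2)/3 = 9 + 2*L**2/3)
P = -31/300 (P = 3 + (-62/24 + 39/(-75)) = 3 + (-62*1/24 + 39*(-1/75)) = 3 + (-31/12 - 13/25) = 3 - 931/300 = -31/300 ≈ -0.10333)
G(Z) = Z*(9 + 2*Z**2/3)
-30157 - (((-3769 + 7438) - 4191) + G(P)) = -30157 - (((-3769 + 7438) - 4191) + (1/3)*(-31/300)*(27 + 2*(-31/300)**2)) = -30157 - ((3669 - 4191) + (1/3)*(-31/300)*(27 + 2*(961/90000))) = -30157 - (-522 + (1/3)*(-31/300)*(27 + 961/45000)) = -30157 - (-522 + (1/3)*(-31/300)*(1215961/45000)) = -30157 - (-522 - 37694791/40500000) = -30157 - 1*(-21178694791/40500000) = -30157 + 21178694791/40500000 = -1200179805209/40500000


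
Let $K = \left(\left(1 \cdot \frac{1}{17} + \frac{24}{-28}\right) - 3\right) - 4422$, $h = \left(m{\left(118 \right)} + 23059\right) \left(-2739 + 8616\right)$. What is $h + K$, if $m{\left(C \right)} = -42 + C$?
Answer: $\frac{16179236335}{119} \approx 1.3596 \cdot 10^{8}$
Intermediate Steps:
$h = 135964395$ ($h = \left(\left(-42 + 118\right) + 23059\right) \left(-2739 + 8616\right) = \left(76 + 23059\right) 5877 = 23135 \cdot 5877 = 135964395$)
$K = - \frac{526670}{119}$ ($K = \left(\left(1 \cdot \frac{1}{17} + 24 \left(- \frac{1}{28}\right)\right) - 3\right) - 4422 = \left(\left(\frac{1}{17} - \frac{6}{7}\right) - 3\right) - 4422 = \left(- \frac{95}{119} - 3\right) - 4422 = - \frac{452}{119} - 4422 = - \frac{526670}{119} \approx -4425.8$)
$h + K = 135964395 - \frac{526670}{119} = \frac{16179236335}{119}$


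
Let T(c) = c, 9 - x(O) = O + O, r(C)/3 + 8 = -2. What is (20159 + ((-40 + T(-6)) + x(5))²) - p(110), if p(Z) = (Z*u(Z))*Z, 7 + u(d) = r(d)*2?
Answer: 833068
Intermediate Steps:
r(C) = -30 (r(C) = -24 + 3*(-2) = -24 - 6 = -30)
x(O) = 9 - 2*O (x(O) = 9 - (O + O) = 9 - 2*O)
u(d) = -67 (u(d) = -7 - 30*2 = -7 - 60 = -67)
p(Z) = -67*Z² (p(Z) = (Z*(-67))*Z = (-67*Z)*Z = -67*Z²)
(20159 + ((-40 + T(-6)) + x(5))²) - p(110) = (20159 + ((-40 - 6) + (9 - 2*5))²) - (-67)*110² = (20159 + (-46 + (9 - 10))²) - (-67)*12100 = (20159 + (-46 - 1)²) - 1*(-810700) = (20159 + (-47)²) + 810700 = (20159 + 2209) + 810700 = 22368 + 810700 = 833068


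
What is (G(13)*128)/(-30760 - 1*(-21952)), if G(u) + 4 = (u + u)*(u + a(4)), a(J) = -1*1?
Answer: -4928/1101 ≈ -4.4759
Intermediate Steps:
a(J) = -1
G(u) = -4 + 2*u*(-1 + u) (G(u) = -4 + (u + u)*(u - 1) = -4 + (2*u)*(-1 + u) = -4 + 2*u*(-1 + u))
(G(13)*128)/(-30760 - 1*(-21952)) = ((-4 - 2*13 + 2*13**2)*128)/(-30760 - 1*(-21952)) = ((-4 - 26 + 2*169)*128)/(-30760 + 21952) = ((-4 - 26 + 338)*128)/(-8808) = (308*128)*(-1/8808) = 39424*(-1/8808) = -4928/1101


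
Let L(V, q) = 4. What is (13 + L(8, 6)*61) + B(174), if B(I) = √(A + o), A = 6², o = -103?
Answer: 257 + I*√67 ≈ 257.0 + 8.1853*I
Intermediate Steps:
A = 36
B(I) = I*√67 (B(I) = √(36 - 103) = √(-67) = I*√67)
(13 + L(8, 6)*61) + B(174) = (13 + 4*61) + I*√67 = (13 + 244) + I*√67 = 257 + I*√67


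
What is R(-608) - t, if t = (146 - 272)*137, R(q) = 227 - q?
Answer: 18097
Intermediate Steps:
t = -17262 (t = -126*137 = -17262)
R(-608) - t = (227 - 1*(-608)) - 1*(-17262) = (227 + 608) + 17262 = 835 + 17262 = 18097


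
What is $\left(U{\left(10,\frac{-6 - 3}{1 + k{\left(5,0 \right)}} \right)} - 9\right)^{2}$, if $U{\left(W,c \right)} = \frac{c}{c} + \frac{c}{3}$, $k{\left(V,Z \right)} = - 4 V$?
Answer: $\frac{22201}{361} \approx 61.499$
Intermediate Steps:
$U{\left(W,c \right)} = 1 + \frac{c}{3}$ ($U{\left(W,c \right)} = 1 + c \frac{1}{3} = 1 + \frac{c}{3}$)
$\left(U{\left(10,\frac{-6 - 3}{1 + k{\left(5,0 \right)}} \right)} - 9\right)^{2} = \left(\left(1 + \frac{\left(-6 - 3\right) \frac{1}{1 - 20}}{3}\right) - 9\right)^{2} = \left(\left(1 + \frac{\left(-9\right) \frac{1}{1 - 20}}{3}\right) - 9\right)^{2} = \left(\left(1 + \frac{\left(-9\right) \frac{1}{-19}}{3}\right) - 9\right)^{2} = \left(\left(1 + \frac{\left(-9\right) \left(- \frac{1}{19}\right)}{3}\right) - 9\right)^{2} = \left(\left(1 + \frac{1}{3} \cdot \frac{9}{19}\right) - 9\right)^{2} = \left(\left(1 + \frac{3}{19}\right) - 9\right)^{2} = \left(\frac{22}{19} - 9\right)^{2} = \left(- \frac{149}{19}\right)^{2} = \frac{22201}{361}$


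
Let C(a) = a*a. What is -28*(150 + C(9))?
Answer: -6468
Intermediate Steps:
C(a) = a**2
-28*(150 + C(9)) = -28*(150 + 9**2) = -28*(150 + 81) = -28*231 = -6468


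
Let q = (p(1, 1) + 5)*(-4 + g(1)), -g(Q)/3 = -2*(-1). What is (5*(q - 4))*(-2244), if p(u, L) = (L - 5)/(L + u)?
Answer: 381480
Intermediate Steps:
p(u, L) = (-5 + L)/(L + u)
g(Q) = -6 (g(Q) = -(-6)*(-1) = -3*2 = -6)
q = -30 (q = ((-5 + 1)/(1 + 1) + 5)*(-4 - 6) = (-4/2 + 5)*(-10) = ((½)*(-4) + 5)*(-10) = (-2 + 5)*(-10) = 3*(-10) = -30)
(5*(q - 4))*(-2244) = (5*(-30 - 4))*(-2244) = (5*(-34))*(-2244) = -170*(-2244) = 381480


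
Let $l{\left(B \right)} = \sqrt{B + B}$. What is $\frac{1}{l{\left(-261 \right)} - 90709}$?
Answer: $- \frac{90709}{8228123203} - \frac{3 i \sqrt{58}}{8228123203} \approx -1.1024 \cdot 10^{-5} - 2.7767 \cdot 10^{-9} i$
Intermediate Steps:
$l{\left(B \right)} = \sqrt{2} \sqrt{B}$ ($l{\left(B \right)} = \sqrt{2 B} = \sqrt{2} \sqrt{B}$)
$\frac{1}{l{\left(-261 \right)} - 90709} = \frac{1}{\sqrt{2} \sqrt{-261} - 90709} = \frac{1}{\sqrt{2} \cdot 3 i \sqrt{29} - 90709} = \frac{1}{3 i \sqrt{58} - 90709} = \frac{1}{-90709 + 3 i \sqrt{58}}$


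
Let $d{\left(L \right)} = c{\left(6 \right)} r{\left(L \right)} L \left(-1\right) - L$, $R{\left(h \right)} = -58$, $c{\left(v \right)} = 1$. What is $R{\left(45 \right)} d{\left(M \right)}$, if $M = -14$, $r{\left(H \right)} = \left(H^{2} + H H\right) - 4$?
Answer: $-315868$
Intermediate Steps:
$r{\left(H \right)} = -4 + 2 H^{2}$ ($r{\left(H \right)} = \left(H^{2} + H^{2}\right) - 4 = 2 H^{2} - 4 = -4 + 2 H^{2}$)
$d{\left(L \right)} = - L - L \left(-4 + 2 L^{2}\right)$ ($d{\left(L \right)} = 1 \left(-4 + 2 L^{2}\right) L \left(-1\right) - L = \left(-4 + 2 L^{2}\right) \left(- L\right) - L = - L \left(-4 + 2 L^{2}\right) - L = - L - L \left(-4 + 2 L^{2}\right)$)
$R{\left(45 \right)} d{\left(M \right)} = - 58 \left(- 14 \left(3 - 2 \left(-14\right)^{2}\right)\right) = - 58 \left(- 14 \left(3 - 392\right)\right) = - 58 \left(\left(-14\right) \left(-389\right)\right) = \left(-58\right) 5446 = -315868$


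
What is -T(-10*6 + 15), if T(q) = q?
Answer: 45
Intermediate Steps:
-T(-10*6 + 15) = -(-10*6 + 15) = -(-60 + 15) = -1*(-45) = 45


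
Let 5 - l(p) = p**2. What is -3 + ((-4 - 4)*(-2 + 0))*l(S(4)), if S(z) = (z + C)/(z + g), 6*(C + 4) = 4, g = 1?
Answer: 17261/225 ≈ 76.716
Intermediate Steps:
C = -10/3 (C = -4 + (1/6)*4 = -4 + 2/3 = -10/3 ≈ -3.3333)
S(z) = (-10/3 + z)/(1 + z) (S(z) = (z - 10/3)/(z + 1) = (-10/3 + z)/(1 + z))
l(p) = 5 - p**2
-3 + ((-4 - 4)*(-2 + 0))*l(S(4)) = -3 + ((-4 - 4)*(-2 + 0))*(5 - ((-10/3 + 4)/(1 + 4))**2) = -3 + (-8*(-2))*(5 - ((2/3)/5)**2) = -3 + 16*(5 - ((1/5)*(2/3))**2) = -3 + 16*(5 - (2/15)**2) = -3 + 16*(5 - 1*4/225) = -3 + 16*(5 - 4/225) = -3 + 16*(1121/225) = -3 + 17936/225 = 17261/225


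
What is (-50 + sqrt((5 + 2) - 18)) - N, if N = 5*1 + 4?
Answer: -59 + I*sqrt(11) ≈ -59.0 + 3.3166*I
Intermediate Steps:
N = 9 (N = 5 + 4 = 9)
(-50 + sqrt((5 + 2) - 18)) - N = (-50 + sqrt((5 + 2) - 18)) - 1*9 = (-50 + sqrt(7 - 18)) - 9 = (-50 + sqrt(-11)) - 9 = (-50 + I*sqrt(11)) - 9 = -59 + I*sqrt(11)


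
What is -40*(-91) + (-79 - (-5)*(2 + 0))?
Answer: 3571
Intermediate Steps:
-40*(-91) + (-79 - (-5)*(2 + 0)) = 3640 + (-79 - (-5)*2) = 3640 + (-79 - 1*(-10)) = 3640 + (-79 + 10) = 3640 - 69 = 3571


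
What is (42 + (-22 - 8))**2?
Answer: 144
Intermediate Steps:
(42 + (-22 - 8))**2 = (42 - 30)**2 = 12**2 = 144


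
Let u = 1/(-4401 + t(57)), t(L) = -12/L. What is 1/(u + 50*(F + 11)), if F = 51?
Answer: 83623/259231281 ≈ 0.00032258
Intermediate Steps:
u = -19/83623 (u = 1/(-4401 - 12/57) = 1/(-4401 - 12*1/57) = 1/(-4401 - 4/19) = 1/(-83623/19) = -19/83623 ≈ -0.00022721)
1/(u + 50*(F + 11)) = 1/(-19/83623 + 50*(51 + 11)) = 1/(-19/83623 + 50*62) = 1/(-19/83623 + 3100) = 1/(259231281/83623) = 83623/259231281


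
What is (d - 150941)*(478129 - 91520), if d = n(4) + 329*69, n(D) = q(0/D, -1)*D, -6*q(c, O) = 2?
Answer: -148737760916/3 ≈ -4.9579e+10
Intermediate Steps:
q(c, O) = -⅓ (q(c, O) = -⅙*2 = -⅓)
n(D) = -D/3
d = 68099/3 (d = -⅓*4 + 329*69 = -4/3 + 22701 = 68099/3 ≈ 22700.)
(d - 150941)*(478129 - 91520) = (68099/3 - 150941)*(478129 - 91520) = -384724/3*386609 = -148737760916/3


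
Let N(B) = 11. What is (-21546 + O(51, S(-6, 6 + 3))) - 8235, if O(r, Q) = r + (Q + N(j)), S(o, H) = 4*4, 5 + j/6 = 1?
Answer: -29703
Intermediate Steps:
j = -24 (j = -30 + 6*1 = -30 + 6 = -24)
S(o, H) = 16
O(r, Q) = 11 + Q + r (O(r, Q) = r + (Q + 11) = r + (11 + Q) = 11 + Q + r)
(-21546 + O(51, S(-6, 6 + 3))) - 8235 = (-21546 + (11 + 16 + 51)) - 8235 = (-21546 + 78) - 8235 = -21468 - 8235 = -29703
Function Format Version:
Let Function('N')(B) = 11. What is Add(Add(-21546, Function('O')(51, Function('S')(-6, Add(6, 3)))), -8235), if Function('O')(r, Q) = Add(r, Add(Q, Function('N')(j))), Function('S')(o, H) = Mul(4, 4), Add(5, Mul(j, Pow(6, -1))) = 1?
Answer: -29703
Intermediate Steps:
j = -24 (j = Add(-30, Mul(6, 1)) = Add(-30, 6) = -24)
Function('S')(o, H) = 16
Function('O')(r, Q) = Add(11, Q, r) (Function('O')(r, Q) = Add(r, Add(Q, 11)) = Add(r, Add(11, Q)) = Add(11, Q, r))
Add(Add(-21546, Function('O')(51, Function('S')(-6, Add(6, 3)))), -8235) = Add(Add(-21546, Add(11, 16, 51)), -8235) = Add(Add(-21546, 78), -8235) = Add(-21468, -8235) = -29703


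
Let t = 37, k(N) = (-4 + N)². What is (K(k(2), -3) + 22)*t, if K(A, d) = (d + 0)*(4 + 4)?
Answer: -74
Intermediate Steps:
K(A, d) = 8*d (K(A, d) = d*8 = 8*d)
(K(k(2), -3) + 22)*t = (8*(-3) + 22)*37 = (-24 + 22)*37 = -2*37 = -74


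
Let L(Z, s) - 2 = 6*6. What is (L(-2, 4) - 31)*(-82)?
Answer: -574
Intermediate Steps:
L(Z, s) = 38 (L(Z, s) = 2 + 6*6 = 2 + 36 = 38)
(L(-2, 4) - 31)*(-82) = (38 - 31)*(-82) = 7*(-82) = -574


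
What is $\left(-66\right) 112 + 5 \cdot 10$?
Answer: $-7342$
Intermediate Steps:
$\left(-66\right) 112 + 5 \cdot 10 = -7392 + 50 = -7342$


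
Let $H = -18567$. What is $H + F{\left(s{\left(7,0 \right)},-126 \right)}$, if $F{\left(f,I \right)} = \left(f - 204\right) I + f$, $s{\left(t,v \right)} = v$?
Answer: $7137$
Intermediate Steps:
$F{\left(f,I \right)} = f + I \left(-204 + f\right)$ ($F{\left(f,I \right)} = \left(-204 + f\right) I + f = I \left(-204 + f\right) + f = f + I \left(-204 + f\right)$)
$H + F{\left(s{\left(7,0 \right)},-126 \right)} = -18567 - -25704 = -18567 + \left(0 + 25704 + 0\right) = -18567 + 25704 = 7137$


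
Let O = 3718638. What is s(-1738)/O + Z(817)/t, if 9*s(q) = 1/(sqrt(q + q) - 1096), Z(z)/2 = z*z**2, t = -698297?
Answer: -5496783311397581455447/3519270328885546851 - I*sqrt(869)/20159160522732 ≈ -1561.9 - 1.4623e-12*I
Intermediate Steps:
Z(z) = 2*z**3 (Z(z) = 2*(z*z**2) = 2*z**3)
s(q) = 1/(9*(-1096 + sqrt(2)*sqrt(q))) (s(q) = 1/(9*(sqrt(q + q) - 1096)) = 1/(9*(sqrt(2*q) - 1096)) = 1/(9*(sqrt(2)*sqrt(q) - 1096)) = 1/(9*(-1096 + sqrt(2)*sqrt(q))))
s(-1738)/O + Z(817)/t = (1/(9*(-1096 + sqrt(2)*sqrt(-1738))))/3718638 + (2*817**3)/(-698297) = (1/(9*(-1096 + sqrt(2)*(I*sqrt(1738)))))*(1/3718638) + (2*545338513)*(-1/698297) = (1/(9*(-1096 + 2*I*sqrt(869))))*(1/3718638) + 1090677026*(-1/698297) = 1/(33467742*(-1096 + 2*I*sqrt(869))) - 1090677026/698297 = -1090677026/698297 + 1/(33467742*(-1096 + 2*I*sqrt(869)))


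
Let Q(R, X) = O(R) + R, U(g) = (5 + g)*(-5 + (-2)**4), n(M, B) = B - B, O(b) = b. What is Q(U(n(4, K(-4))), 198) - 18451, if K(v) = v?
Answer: -18341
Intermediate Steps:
n(M, B) = 0
U(g) = 55 + 11*g (U(g) = (5 + g)*(-5 + 16) = (5 + g)*11 = 55 + 11*g)
Q(R, X) = 2*R (Q(R, X) = R + R = 2*R)
Q(U(n(4, K(-4))), 198) - 18451 = 2*(55 + 11*0) - 18451 = 2*(55 + 0) - 18451 = 2*55 - 18451 = 110 - 18451 = -18341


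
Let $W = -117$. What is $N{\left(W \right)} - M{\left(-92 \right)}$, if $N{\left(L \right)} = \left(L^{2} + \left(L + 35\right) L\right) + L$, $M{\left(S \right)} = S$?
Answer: $23258$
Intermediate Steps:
$N{\left(L \right)} = L + L^{2} + L \left(35 + L\right)$ ($N{\left(L \right)} = \left(L^{2} + \left(35 + L\right) L\right) + L = \left(L^{2} + L \left(35 + L\right)\right) + L = L + L^{2} + L \left(35 + L\right)$)
$N{\left(W \right)} - M{\left(-92 \right)} = 2 \left(-117\right) \left(18 - 117\right) - -92 = 2 \left(-117\right) \left(-99\right) + 92 = 23166 + 92 = 23258$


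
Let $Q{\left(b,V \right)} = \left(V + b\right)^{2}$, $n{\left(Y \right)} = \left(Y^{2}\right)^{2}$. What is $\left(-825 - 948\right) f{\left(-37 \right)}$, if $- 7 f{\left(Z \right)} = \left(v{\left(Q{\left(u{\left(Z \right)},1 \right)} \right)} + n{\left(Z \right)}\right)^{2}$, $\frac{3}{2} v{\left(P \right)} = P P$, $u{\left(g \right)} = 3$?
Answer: $889822905099275$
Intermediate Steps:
$n{\left(Y \right)} = Y^{4}$
$v{\left(P \right)} = \frac{2 P^{2}}{3}$ ($v{\left(P \right)} = \frac{2 P P}{3} = \frac{2 P^{2}}{3}$)
$f{\left(Z \right)} = - \frac{\left(\frac{512}{3} + Z^{4}\right)^{2}}{7}$ ($f{\left(Z \right)} = - \frac{\left(\frac{2 \left(\left(1 + 3\right)^{2}\right)^{2}}{3} + Z^{4}\right)^{2}}{7} = - \frac{\left(\frac{2 \left(4^{2}\right)^{2}}{3} + Z^{4}\right)^{2}}{7} = - \frac{\left(\frac{2 \cdot 16^{2}}{3} + Z^{4}\right)^{2}}{7} = - \frac{\left(\frac{2}{3} \cdot 256 + Z^{4}\right)^{2}}{7} = - \frac{\left(\frac{512}{3} + Z^{4}\right)^{2}}{7}$)
$\left(-825 - 948\right) f{\left(-37 \right)} = \left(-825 - 948\right) \left(- \frac{\left(512 + 3 \left(-37\right)^{4}\right)^{2}}{63}\right) = - 1773 \left(- \frac{\left(512 + 3 \cdot 1874161\right)^{2}}{63}\right) = - 1773 \left(- \frac{\left(512 + 5622483\right)^{2}}{63}\right) = - 1773 \left(- \frac{5622995^{2}}{63}\right) = - 1773 \left(\left(- \frac{1}{63}\right) 31618072770025\right) = \left(-1773\right) \left(- \frac{4516867538575}{9}\right) = 889822905099275$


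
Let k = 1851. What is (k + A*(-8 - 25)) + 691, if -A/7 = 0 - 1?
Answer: 2311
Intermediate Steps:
A = 7 (A = -7*(0 - 1) = -7*(-1) = 7)
(k + A*(-8 - 25)) + 691 = (1851 + 7*(-8 - 25)) + 691 = (1851 + 7*(-33)) + 691 = (1851 - 231) + 691 = 1620 + 691 = 2311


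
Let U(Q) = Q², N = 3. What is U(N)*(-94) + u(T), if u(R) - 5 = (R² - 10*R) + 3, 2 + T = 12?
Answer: -838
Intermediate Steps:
T = 10 (T = -2 + 12 = 10)
u(R) = 8 + R² - 10*R (u(R) = 5 + ((R² - 10*R) + 3) = 5 + (3 + R² - 10*R) = 8 + R² - 10*R)
U(N)*(-94) + u(T) = 3²*(-94) + (8 + 10² - 10*10) = 9*(-94) + (8 + 100 - 100) = -846 + 8 = -838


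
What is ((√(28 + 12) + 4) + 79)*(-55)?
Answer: -4565 - 110*√10 ≈ -4912.9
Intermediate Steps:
((√(28 + 12) + 4) + 79)*(-55) = ((√40 + 4) + 79)*(-55) = ((2*√10 + 4) + 79)*(-55) = ((4 + 2*√10) + 79)*(-55) = (83 + 2*√10)*(-55) = -4565 - 110*√10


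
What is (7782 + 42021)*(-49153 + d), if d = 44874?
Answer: -213107037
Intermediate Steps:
(7782 + 42021)*(-49153 + d) = (7782 + 42021)*(-49153 + 44874) = 49803*(-4279) = -213107037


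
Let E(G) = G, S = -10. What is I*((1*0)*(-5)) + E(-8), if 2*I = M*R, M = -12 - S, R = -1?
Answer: -8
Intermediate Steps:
M = -2 (M = -12 - 1*(-10) = -12 + 10 = -2)
I = 1 (I = (-2*(-1))/2 = (½)*2 = 1)
I*((1*0)*(-5)) + E(-8) = 1*((1*0)*(-5)) - 8 = 1*(0*(-5)) - 8 = 1*0 - 8 = 0 - 8 = -8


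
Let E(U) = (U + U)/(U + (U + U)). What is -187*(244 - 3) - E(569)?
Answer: -135203/3 ≈ -45068.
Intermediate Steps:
E(U) = ⅔ (E(U) = (2*U)/(U + 2*U) = (2*U)/((3*U)) = (2*U)*(1/(3*U)) = ⅔)
-187*(244 - 3) - E(569) = -187*(244 - 3) - 1*⅔ = -187*241 - ⅔ = -45067 - ⅔ = -135203/3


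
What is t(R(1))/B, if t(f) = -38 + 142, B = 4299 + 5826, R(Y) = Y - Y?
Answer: 104/10125 ≈ 0.010272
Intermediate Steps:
R(Y) = 0
B = 10125
t(f) = 104
t(R(1))/B = 104/10125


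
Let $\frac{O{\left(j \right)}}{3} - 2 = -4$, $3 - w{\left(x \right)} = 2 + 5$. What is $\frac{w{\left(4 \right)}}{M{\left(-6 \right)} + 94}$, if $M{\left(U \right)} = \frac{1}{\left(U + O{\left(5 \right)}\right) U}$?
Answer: $- \frac{288}{6769} \approx -0.042547$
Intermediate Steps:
$w{\left(x \right)} = -4$ ($w{\left(x \right)} = 3 - \left(2 + 5\right) = 3 - 7 = -4$)
$O{\left(j \right)} = -6$ ($O{\left(j \right)} = 6 + 3 \left(-4\right) = 6 - 12 = -6$)
$M{\left(U \right)} = \frac{1}{U \left(-6 + U\right)}$ ($M{\left(U \right)} = \frac{1}{\left(U - 6\right) U} = \frac{1}{\left(-6 + U\right) U} = \frac{1}{U \left(-6 + U\right)}$)
$\frac{w{\left(4 \right)}}{M{\left(-6 \right)} + 94} = - \frac{4}{\frac{1}{\left(-6\right) \left(-6 - 6\right)} + 94} = - \frac{4}{- \frac{1}{6 \left(-12\right)} + 94} = - \frac{4}{\left(- \frac{1}{6}\right) \left(- \frac{1}{12}\right) + 94} = - \frac{4}{\frac{1}{72} + 94} = - \frac{4}{\frac{6769}{72}} = \left(-4\right) \frac{72}{6769} = - \frac{288}{6769}$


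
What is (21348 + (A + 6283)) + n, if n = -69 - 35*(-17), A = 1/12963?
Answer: 364999192/12963 ≈ 28157.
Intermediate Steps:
A = 1/12963 ≈ 7.7143e-5
n = 526 (n = -69 + 595 = 526)
(21348 + (A + 6283)) + n = (21348 + (1/12963 + 6283)) + 526 = (21348 + 81446530/12963) + 526 = 358180654/12963 + 526 = 364999192/12963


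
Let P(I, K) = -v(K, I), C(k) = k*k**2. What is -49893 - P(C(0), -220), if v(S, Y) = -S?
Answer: -49673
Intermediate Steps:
C(k) = k**3
P(I, K) = K (P(I, K) = -(-1)*K = K)
-49893 - P(C(0), -220) = -49893 - 1*(-220) = -49893 + 220 = -49673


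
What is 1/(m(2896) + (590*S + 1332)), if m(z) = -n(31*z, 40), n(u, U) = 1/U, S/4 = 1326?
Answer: 40/125227679 ≈ 3.1942e-7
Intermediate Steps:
S = 5304 (S = 4*1326 = 5304)
m(z) = -1/40
1/(m(2896) + (590*S + 1332)) = 1/(-1/40 + (590*5304 + 1332)) = 1/(-1/40 + (3129360 + 1332)) = 1/(-1/40 + 3130692) = 1/(125227679/40) = 40/125227679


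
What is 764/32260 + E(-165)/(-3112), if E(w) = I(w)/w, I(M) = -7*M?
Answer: 650847/25098280 ≈ 0.025932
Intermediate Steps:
E(w) = -7 (E(w) = (-7*w)/w = -7)
764/32260 + E(-165)/(-3112) = 764/32260 - 7/(-3112) = 764*(1/32260) - 7*(-1/3112) = 191/8065 + 7/3112 = 650847/25098280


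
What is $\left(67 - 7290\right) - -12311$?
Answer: $5088$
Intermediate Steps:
$\left(67 - 7290\right) - -12311 = \left(67 - 7290\right) + 12311 = -7223 + 12311 = 5088$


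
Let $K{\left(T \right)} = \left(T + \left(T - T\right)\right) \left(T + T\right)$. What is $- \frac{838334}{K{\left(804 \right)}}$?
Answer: $- \frac{419167}{646416} \approx -0.64845$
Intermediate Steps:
$K{\left(T \right)} = 2 T^{2}$ ($K{\left(T \right)} = \left(T + 0\right) 2 T = T 2 T = 2 T^{2}$)
$- \frac{838334}{K{\left(804 \right)}} = - \frac{838334}{2 \cdot 804^{2}} = - \frac{838334}{2 \cdot 646416} = - \frac{838334}{1292832} = \left(-838334\right) \frac{1}{1292832} = - \frac{419167}{646416}$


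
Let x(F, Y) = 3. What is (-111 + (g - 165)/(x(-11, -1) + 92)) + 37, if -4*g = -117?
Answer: -28663/380 ≈ -75.429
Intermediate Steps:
g = 117/4 (g = -¼*(-117) = 117/4 ≈ 29.250)
(-111 + (g - 165)/(x(-11, -1) + 92)) + 37 = (-111 + (117/4 - 165)/(3 + 92)) + 37 = (-111 - 543/4/95) + 37 = (-111 - 543/4*1/95) + 37 = (-111 - 543/380) + 37 = -42723/380 + 37 = -28663/380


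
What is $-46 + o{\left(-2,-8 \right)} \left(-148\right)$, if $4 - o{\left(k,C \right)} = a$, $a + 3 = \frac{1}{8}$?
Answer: $- \frac{2127}{2} \approx -1063.5$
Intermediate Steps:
$a = - \frac{23}{8}$ ($a = -3 + \frac{1}{8} = - \frac{23}{8} \approx -2.875$)
$o{\left(k,C \right)} = \frac{55}{8}$ ($o{\left(k,C \right)} = 4 - - \frac{23}{8} = 4 + \frac{23}{8} = \frac{55}{8}$)
$-46 + o{\left(-2,-8 \right)} \left(-148\right) = -46 + \frac{55}{8} \left(-148\right) = -46 - \frac{2035}{2} = - \frac{2127}{2}$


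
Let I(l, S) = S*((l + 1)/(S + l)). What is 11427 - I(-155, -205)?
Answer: 414529/36 ≈ 11515.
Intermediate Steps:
I(l, S) = S*(1 + l)/(S + l) (I(l, S) = S*((1 + l)/(S + l)) = S*(1 + l)/(S + l))
11427 - I(-155, -205) = 11427 - (-205)*(1 - 155)/(-205 - 155) = 11427 - (-205)*(-154)/(-360) = 11427 - (-205)*(-1)*(-154)/360 = 11427 - 1*(-3157/36) = 11427 + 3157/36 = 414529/36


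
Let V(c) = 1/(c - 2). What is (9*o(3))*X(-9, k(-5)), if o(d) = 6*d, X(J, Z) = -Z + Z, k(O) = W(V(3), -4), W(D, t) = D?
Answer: 0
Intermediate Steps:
V(c) = 1/(-2 + c)
k(O) = 1 (k(O) = 1/(-2 + 3) = 1/1 = 1)
X(J, Z) = 0
(9*o(3))*X(-9, k(-5)) = (9*(6*3))*0 = (9*18)*0 = 162*0 = 0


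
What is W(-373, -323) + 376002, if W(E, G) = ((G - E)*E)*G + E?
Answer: 6399579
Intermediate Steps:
W(E, G) = E + E*G*(G - E) (W(E, G) = (E*(G - E))*G + E = E*G*(G - E) + E = E + E*G*(G - E))
W(-373, -323) + 376002 = -373*(1 + (-323)² - 1*(-373)*(-323)) + 376002 = -373*(1 + 104329 - 120479) + 376002 = -373*(-16149) + 376002 = 6023577 + 376002 = 6399579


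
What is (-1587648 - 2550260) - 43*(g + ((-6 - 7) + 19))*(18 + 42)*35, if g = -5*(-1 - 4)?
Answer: -6937208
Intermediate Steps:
g = 25 (g = -5*(-5) = 25)
(-1587648 - 2550260) - 43*(g + ((-6 - 7) + 19))*(18 + 42)*35 = (-1587648 - 2550260) - 43*(25 + ((-6 - 7) + 19))*(18 + 42)*35 = -4137908 - 43*(25 + (-13 + 19))*60*35 = -4137908 - 43*(25 + 6)*60*35 = -4137908 - 1333*60*35 = -4137908 - 43*1860*35 = -4137908 - 79980*35 = -4137908 - 2799300 = -6937208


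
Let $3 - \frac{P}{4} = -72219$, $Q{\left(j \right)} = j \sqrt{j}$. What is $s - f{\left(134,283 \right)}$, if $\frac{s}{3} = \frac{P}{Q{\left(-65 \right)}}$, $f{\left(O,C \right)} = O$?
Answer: $-134 + \frac{866664 i \sqrt{65}}{4225} \approx -134.0 + 1653.8 i$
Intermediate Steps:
$Q{\left(j \right)} = j^{\frac{3}{2}}$
$P = 288888$ ($P = 12 - -288876 = 12 + 288876 = 288888$)
$s = \frac{866664 i \sqrt{65}}{4225}$ ($s = 3 \frac{288888}{\left(-65\right)^{\frac{3}{2}}} = 3 \frac{288888}{\left(-65\right) i \sqrt{65}} = 3 \cdot 288888 \frac{i \sqrt{65}}{4225} = 3 \frac{288888 i \sqrt{65}}{4225} = \frac{866664 i \sqrt{65}}{4225} \approx 1653.8 i$)
$s - f{\left(134,283 \right)} = \frac{866664 i \sqrt{65}}{4225} - 134 = -134 + \frac{866664 i \sqrt{65}}{4225}$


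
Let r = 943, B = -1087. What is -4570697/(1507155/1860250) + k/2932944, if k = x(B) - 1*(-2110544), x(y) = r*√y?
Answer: -34635779353790319/6139446131 + 943*I*√1087/2932944 ≈ -5.6415e+6 + 0.0106*I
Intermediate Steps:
x(y) = 943*√y
k = 2110544 + 943*I*√1087 (k = 943*√(-1087) - 1*(-2110544) = 943*(I*√1087) + 2110544 = 943*I*√1087 + 2110544 = 2110544 + 943*I*√1087 ≈ 2.1105e+6 + 31090.0*I)
-4570697/(1507155/1860250) + k/2932944 = -4570697/(1507155/1860250) + (2110544 + 943*I*√1087)/2932944 = -4570697/(1507155*(1/1860250)) + (2110544 + 943*I*√1087)*(1/2932944) = -4570697/301431/372050 + (131909/183309 + 943*I*√1087/2932944) = -4570697*372050/301431 + (131909/183309 + 943*I*√1087/2932944) = -1700527818850/301431 + (131909/183309 + 943*I*√1087/2932944) = -34635779353790319/6139446131 + 943*I*√1087/2932944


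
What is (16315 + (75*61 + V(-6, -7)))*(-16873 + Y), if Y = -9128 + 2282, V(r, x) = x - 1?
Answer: -495300158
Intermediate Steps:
V(r, x) = -1 + x
Y = -6846
(16315 + (75*61 + V(-6, -7)))*(-16873 + Y) = (16315 + (75*61 + (-1 - 7)))*(-16873 - 6846) = (16315 + (4575 - 8))*(-23719) = (16315 + 4567)*(-23719) = 20882*(-23719) = -495300158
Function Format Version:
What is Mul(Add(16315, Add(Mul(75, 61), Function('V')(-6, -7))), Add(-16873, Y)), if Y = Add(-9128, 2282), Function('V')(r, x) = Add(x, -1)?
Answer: -495300158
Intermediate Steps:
Function('V')(r, x) = Add(-1, x)
Y = -6846
Mul(Add(16315, Add(Mul(75, 61), Function('V')(-6, -7))), Add(-16873, Y)) = Mul(Add(16315, Add(Mul(75, 61), Add(-1, -7))), Add(-16873, -6846)) = Mul(Add(16315, Add(4575, -8)), -23719) = Mul(Add(16315, 4567), -23719) = Mul(20882, -23719) = -495300158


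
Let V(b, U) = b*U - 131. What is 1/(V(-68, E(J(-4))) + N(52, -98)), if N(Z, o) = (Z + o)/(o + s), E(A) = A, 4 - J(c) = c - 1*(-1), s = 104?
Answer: -3/1844 ≈ -0.0016269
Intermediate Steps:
J(c) = 3 - c (J(c) = 4 - (c - 1*(-1)) = 4 - (c + 1) = 4 - (1 + c) = 4 + (-1 - c) = 3 - c)
N(Z, o) = (Z + o)/(104 + o) (N(Z, o) = (Z + o)/(o + 104) = (Z + o)/(104 + o))
V(b, U) = -131 + U*b (V(b, U) = U*b - 131 = -131 + U*b)
1/(V(-68, E(J(-4))) + N(52, -98)) = 1/((-131 + (3 - 1*(-4))*(-68)) + (52 - 98)/(104 - 98)) = 1/((-131 + (3 + 4)*(-68)) - 46/6) = 1/((-131 + 7*(-68)) + (⅙)*(-46)) = 1/((-131 - 476) - 23/3) = 1/(-607 - 23/3) = 1/(-1844/3) = -3/1844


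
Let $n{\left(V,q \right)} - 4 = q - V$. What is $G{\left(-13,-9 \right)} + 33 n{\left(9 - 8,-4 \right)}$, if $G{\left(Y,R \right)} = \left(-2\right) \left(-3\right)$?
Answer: $-27$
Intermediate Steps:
$G{\left(Y,R \right)} = 6$
$n{\left(V,q \right)} = 4 + q - V$ ($n{\left(V,q \right)} = 4 - \left(V - q\right) = 4 + q - V$)
$G{\left(-13,-9 \right)} + 33 n{\left(9 - 8,-4 \right)} = 6 + 33 \left(4 - 4 - \left(9 - 8\right)\right) = 6 + 33 \left(4 - 4 - 1\right) = 6 + 33 \left(-1\right) = 6 - 33 = -27$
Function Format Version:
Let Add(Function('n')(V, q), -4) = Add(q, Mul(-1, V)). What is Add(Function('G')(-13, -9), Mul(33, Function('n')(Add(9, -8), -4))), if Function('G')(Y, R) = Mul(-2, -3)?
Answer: -27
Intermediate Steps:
Function('G')(Y, R) = 6
Function('n')(V, q) = Add(4, q, Mul(-1, V)) (Function('n')(V, q) = Add(4, Add(q, Mul(-1, V))) = Add(4, q, Mul(-1, V)))
Add(Function('G')(-13, -9), Mul(33, Function('n')(Add(9, -8), -4))) = Add(6, Mul(33, Add(4, -4, Mul(-1, Add(9, -8))))) = Add(6, Mul(33, Add(4, -4, Mul(-1, 1)))) = Add(6, Mul(33, Add(4, -4, -1))) = Add(6, Mul(33, -1)) = Add(6, -33) = -27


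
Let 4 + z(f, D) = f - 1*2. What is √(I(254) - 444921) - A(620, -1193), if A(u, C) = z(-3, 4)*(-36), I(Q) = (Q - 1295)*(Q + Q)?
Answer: -324 + I*√973749 ≈ -324.0 + 986.79*I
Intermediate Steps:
z(f, D) = -6 + f (z(f, D) = -4 + (f - 1*2) = -4 + (f - 2) = -4 + (-2 + f) = -6 + f)
I(Q) = 2*Q*(-1295 + Q) (I(Q) = (-1295 + Q)*(2*Q) = 2*Q*(-1295 + Q))
A(u, C) = 324 (A(u, C) = (-6 - 3)*(-36) = -9*(-36) = 324)
√(I(254) - 444921) - A(620, -1193) = √(2*254*(-1295 + 254) - 444921) - 1*324 = √(2*254*(-1041) - 444921) - 324 = √(-528828 - 444921) - 324 = √(-973749) - 324 = I*√973749 - 324 = -324 + I*√973749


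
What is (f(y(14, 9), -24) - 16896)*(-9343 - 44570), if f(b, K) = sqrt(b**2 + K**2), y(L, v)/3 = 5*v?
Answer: 910914048 - 161739*sqrt(2089) ≈ 9.0352e+8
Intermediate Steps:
y(L, v) = 15*v (y(L, v) = 3*(5*v) = 15*v)
f(b, K) = sqrt(K**2 + b**2)
(f(y(14, 9), -24) - 16896)*(-9343 - 44570) = (sqrt((-24)**2 + (15*9)**2) - 16896)*(-9343 - 44570) = (sqrt(576 + 135**2) - 16896)*(-53913) = (sqrt(576 + 18225) - 16896)*(-53913) = (sqrt(18801) - 16896)*(-53913) = (3*sqrt(2089) - 16896)*(-53913) = (-16896 + 3*sqrt(2089))*(-53913) = 910914048 - 161739*sqrt(2089)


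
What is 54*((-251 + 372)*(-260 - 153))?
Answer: -2698542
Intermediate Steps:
54*((-251 + 372)*(-260 - 153)) = 54*(121*(-413)) = 54*(-49973) = -2698542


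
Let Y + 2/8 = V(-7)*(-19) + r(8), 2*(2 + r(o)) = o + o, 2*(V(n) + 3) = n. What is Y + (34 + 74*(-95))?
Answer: -27467/4 ≈ -6866.8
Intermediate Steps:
V(n) = -3 + n/2
r(o) = -2 + o (r(o) = -2 + (o + o)/2 = -2 + (2*o)/2 = -2 + o)
Y = 517/4 (Y = -¼ + ((-3 + (½)*(-7))*(-19) + (-2 + 8)) = -¼ + ((-3 - 7/2)*(-19) + 6) = -¼ + (-13/2*(-19) + 6) = -¼ + (247/2 + 6) = -¼ + 259/2 = 517/4 ≈ 129.25)
Y + (34 + 74*(-95)) = 517/4 + (34 + 74*(-95)) = 517/4 + (34 - 7030) = 517/4 - 6996 = -27467/4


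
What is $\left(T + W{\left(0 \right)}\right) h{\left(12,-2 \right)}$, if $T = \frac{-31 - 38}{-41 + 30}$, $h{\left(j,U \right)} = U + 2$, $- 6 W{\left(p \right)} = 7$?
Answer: $0$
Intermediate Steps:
$W{\left(p \right)} = - \frac{7}{6}$ ($W{\left(p \right)} = \left(- \frac{1}{6}\right) 7 = - \frac{7}{6}$)
$h{\left(j,U \right)} = 2 + U$
$T = \frac{69}{11}$ ($T = - \frac{69}{-11} = \left(-69\right) \left(- \frac{1}{11}\right) = \frac{69}{11} \approx 6.2727$)
$\left(T + W{\left(0 \right)}\right) h{\left(12,-2 \right)} = \left(\frac{69}{11} - \frac{7}{6}\right) \left(2 - 2\right) = \frac{337}{66} \cdot 0 = 0$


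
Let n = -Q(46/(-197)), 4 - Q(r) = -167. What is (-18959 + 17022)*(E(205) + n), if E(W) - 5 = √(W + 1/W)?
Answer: 321542 - 1937*√8615330/205 ≈ 2.9381e+5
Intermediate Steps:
E(W) = 5 + √(W + 1/W)
Q(r) = 171 (Q(r) = 4 - 1*(-167) = 4 + 167 = 171)
n = -171 (n = -1*171 = -171)
(-18959 + 17022)*(E(205) + n) = (-18959 + 17022)*((5 + √(205 + 1/205)) - 171) = -1937*((5 + √(205 + 1/205)) - 171) = -1937*((5 + √(42026/205)) - 171) = -1937*((5 + √8615330/205) - 171) = -1937*(-166 + √8615330/205) = 321542 - 1937*√8615330/205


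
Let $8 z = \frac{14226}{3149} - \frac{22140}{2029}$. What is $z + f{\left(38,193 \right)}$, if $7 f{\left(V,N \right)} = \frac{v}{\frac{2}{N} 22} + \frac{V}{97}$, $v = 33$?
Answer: $\frac{12355163401}{619764137} \approx 19.935$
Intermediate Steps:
$f{\left(V,N \right)} = \frac{V}{679} + \frac{3 N}{28}$ ($f{\left(V,N \right)} = \frac{\frac{33}{\frac{2}{N} 22} + \frac{V}{97}}{7} = \frac{\frac{33}{44 \frac{1}{N}} + V \frac{1}{97}}{7} = \frac{33 \frac{N}{44} + \frac{V}{97}}{7} = \frac{\frac{3 N}{4} + \frac{V}{97}}{7} = \frac{\frac{V}{97} + \frac{3 N}{4}}{7} = \frac{V}{679} + \frac{3 N}{28}$)
$z = - \frac{20427153}{25557284}$ ($z = \frac{\frac{14226}{3149} - \frac{22140}{2029}}{8} = \frac{1}{8} \left(- \frac{40854306}{6389321}\right) = - \frac{20427153}{25557284} \approx -0.79927$)
$z + f{\left(38,193 \right)} = - \frac{20427153}{25557284} + \left(\frac{1}{679} \cdot 38 + \frac{3}{28} \cdot 193\right) = - \frac{20427153}{25557284} + \left(\frac{38}{679} + \frac{579}{28}\right) = - \frac{20427153}{25557284} + \frac{8045}{388} = \frac{12355163401}{619764137}$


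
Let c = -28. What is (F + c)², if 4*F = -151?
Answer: 69169/16 ≈ 4323.1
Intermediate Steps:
F = -151/4 (F = (¼)*(-151) = -151/4 ≈ -37.750)
(F + c)² = (-151/4 - 28)² = (-263/4)² = 69169/16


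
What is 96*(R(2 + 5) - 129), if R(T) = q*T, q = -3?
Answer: -14400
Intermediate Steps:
R(T) = -3*T
96*(R(2 + 5) - 129) = 96*(-3*(2 + 5) - 129) = 96*(-3*7 - 129) = 96*(-21 - 129) = 96*(-150) = -14400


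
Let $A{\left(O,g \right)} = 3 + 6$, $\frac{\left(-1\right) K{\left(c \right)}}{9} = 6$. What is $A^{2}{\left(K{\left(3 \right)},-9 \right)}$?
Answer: $81$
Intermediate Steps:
$K{\left(c \right)} = -54$ ($K{\left(c \right)} = \left(-9\right) 6 = -54$)
$A{\left(O,g \right)} = 9$
$A^{2}{\left(K{\left(3 \right)},-9 \right)} = 9^{2} = 81$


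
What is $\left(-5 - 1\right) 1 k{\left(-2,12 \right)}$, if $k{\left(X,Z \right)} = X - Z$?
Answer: $84$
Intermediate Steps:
$\left(-5 - 1\right) 1 k{\left(-2,12 \right)} = \left(-5 - 1\right) 1 \left(-2 - 12\right) = \left(-6\right) 1 \left(-2 - 12\right) = \left(-6\right) \left(-14\right) = 84$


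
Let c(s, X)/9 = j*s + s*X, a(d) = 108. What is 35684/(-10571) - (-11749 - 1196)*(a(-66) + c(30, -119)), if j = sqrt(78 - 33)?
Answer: -398358326434/961 + 10485450*sqrt(5) ≈ -3.9108e+8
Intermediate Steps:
j = 3*sqrt(5) (j = sqrt(45) = 3*sqrt(5) ≈ 6.7082)
c(s, X) = 9*X*s + 27*s*sqrt(5) (c(s, X) = 9*((3*sqrt(5))*s + s*X) = 9*(3*s*sqrt(5) + X*s) = 9*(X*s + 3*s*sqrt(5)) = 9*X*s + 27*s*sqrt(5))
35684/(-10571) - (-11749 - 1196)*(a(-66) + c(30, -119)) = 35684/(-10571) - (-11749 - 1196)*(108 + 9*30*(-119 + 3*sqrt(5))) = 35684*(-1/10571) - (-12945)*(108 + (-32130 + 810*sqrt(5))) = -3244/961 - (-12945)*(-32022 + 810*sqrt(5)) = -3244/961 - (414524790 - 10485450*sqrt(5)) = -3244/961 + (-414524790 + 10485450*sqrt(5)) = -398358326434/961 + 10485450*sqrt(5)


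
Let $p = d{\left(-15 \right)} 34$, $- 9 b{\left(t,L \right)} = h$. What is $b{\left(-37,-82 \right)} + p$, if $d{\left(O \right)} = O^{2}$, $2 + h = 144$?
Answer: $\frac{68708}{9} \approx 7634.2$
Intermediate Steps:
$h = 142$ ($h = -2 + 144 = 142$)
$b{\left(t,L \right)} = - \frac{142}{9}$ ($b{\left(t,L \right)} = \left(- \frac{1}{9}\right) 142 = - \frac{142}{9}$)
$p = 7650$ ($p = \left(-15\right)^{2} \cdot 34 = 225 \cdot 34 = 7650$)
$b{\left(-37,-82 \right)} + p = - \frac{142}{9} + 7650 = \frac{68708}{9}$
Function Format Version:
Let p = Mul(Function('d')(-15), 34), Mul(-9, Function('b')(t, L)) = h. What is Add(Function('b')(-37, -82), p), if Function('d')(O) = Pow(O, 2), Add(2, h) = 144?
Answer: Rational(68708, 9) ≈ 7634.2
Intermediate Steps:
h = 142 (h = Add(-2, 144) = 142)
Function('b')(t, L) = Rational(-142, 9) (Function('b')(t, L) = Mul(Rational(-1, 9), 142) = Rational(-142, 9))
p = 7650 (p = Mul(Pow(-15, 2), 34) = Mul(225, 34) = 7650)
Add(Function('b')(-37, -82), p) = Add(Rational(-142, 9), 7650) = Rational(68708, 9)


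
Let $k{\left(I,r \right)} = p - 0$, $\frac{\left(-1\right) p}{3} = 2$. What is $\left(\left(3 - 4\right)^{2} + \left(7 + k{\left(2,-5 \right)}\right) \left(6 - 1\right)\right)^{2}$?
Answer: $36$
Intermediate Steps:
$p = -6$ ($p = \left(-3\right) 2 = -6$)
$k{\left(I,r \right)} = -6$ ($k{\left(I,r \right)} = -6 - 0 = -6 + 0 = -6$)
$\left(\left(3 - 4\right)^{2} + \left(7 + k{\left(2,-5 \right)}\right) \left(6 - 1\right)\right)^{2} = \left(\left(3 - 4\right)^{2} + \left(7 - 6\right) \left(6 - 1\right)\right)^{2} = \left(\left(-1\right)^{2} + 1 \cdot 5\right)^{2} = \left(1 + 5\right)^{2} = 6^{2} = 36$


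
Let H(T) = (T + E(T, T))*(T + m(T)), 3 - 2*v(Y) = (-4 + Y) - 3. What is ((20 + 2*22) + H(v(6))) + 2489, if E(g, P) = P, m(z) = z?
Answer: 2569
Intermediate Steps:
v(Y) = 5 - Y/2 (v(Y) = 3/2 - ((-4 + Y) - 3)/2 = 3/2 - (-7 + Y)/2 = 3/2 + (7/2 - Y/2) = 5 - Y/2)
H(T) = 4*T**2 (H(T) = (T + T)*(T + T) = (2*T)*(2*T) = 4*T**2)
((20 + 2*22) + H(v(6))) + 2489 = ((20 + 2*22) + 4*(5 - 1/2*6)**2) + 2489 = ((20 + 44) + 4*(5 - 3)**2) + 2489 = (64 + 4*2**2) + 2489 = (64 + 4*4) + 2489 = (64 + 16) + 2489 = 80 + 2489 = 2569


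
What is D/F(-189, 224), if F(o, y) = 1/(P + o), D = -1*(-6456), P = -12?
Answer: -1297656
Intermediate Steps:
D = 6456
F(o, y) = 1/(-12 + o)
D/F(-189, 224) = 6456/(1/(-12 - 189)) = 6456/(1/(-201)) = 6456/(-1/201) = 6456*(-201) = -1297656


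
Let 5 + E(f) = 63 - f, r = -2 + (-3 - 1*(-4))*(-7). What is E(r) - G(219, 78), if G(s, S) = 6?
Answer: 61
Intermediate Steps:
r = -9 (r = -2 + (-3 + 4)*(-7) = -2 + 1*(-7) = -2 - 7 = -9)
E(f) = 58 - f (E(f) = -5 + (63 - f) = 58 - f)
E(r) - G(219, 78) = (58 - 1*(-9)) - 1*6 = (58 + 9) - 6 = 67 - 6 = 61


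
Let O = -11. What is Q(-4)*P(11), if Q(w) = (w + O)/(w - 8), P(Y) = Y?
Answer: 55/4 ≈ 13.750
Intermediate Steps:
Q(w) = (-11 + w)/(-8 + w) (Q(w) = (w - 11)/(w - 8) = (-11 + w)/(-8 + w))
Q(-4)*P(11) = ((-11 - 4)/(-8 - 4))*11 = (-15/(-12))*11 = -1/12*(-15)*11 = (5/4)*11 = 55/4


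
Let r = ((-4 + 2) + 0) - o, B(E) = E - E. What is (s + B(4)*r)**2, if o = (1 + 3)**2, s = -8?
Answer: 64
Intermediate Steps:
B(E) = 0
o = 16 (o = 4**2 = 16)
r = -18 (r = ((-4 + 2) + 0) - 1*16 = (-2 + 0) - 16 = -2 - 16 = -18)
(s + B(4)*r)**2 = (-8 + 0*(-18))**2 = (-8 + 0)**2 = (-8)**2 = 64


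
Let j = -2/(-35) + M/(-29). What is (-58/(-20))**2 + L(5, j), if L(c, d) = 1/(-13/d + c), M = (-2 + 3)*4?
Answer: 2290001/272100 ≈ 8.4160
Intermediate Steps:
M = 4 (M = 1*4 = 4)
j = -82/1015 (j = -2/(-35) + 4/(-29) = -2*(-1/35) + 4*(-1/29) = 2/35 - 4/29 = -82/1015 ≈ -0.080788)
L(c, d) = 1/(c - 13/d)
(-58/(-20))**2 + L(5, j) = (-58/(-20))**2 - 82/(1015*(-13 + 5*(-82/1015))) = (-58*(-1/20))**2 - 82/(1015*(-13 - 82/203)) = (29/10)**2 - 82/(1015*(-2721/203)) = 841/100 - 82/1015*(-203/2721) = 841/100 + 82/13605 = 2290001/272100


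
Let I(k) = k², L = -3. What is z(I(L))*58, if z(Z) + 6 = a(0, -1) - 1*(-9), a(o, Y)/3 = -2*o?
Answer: 174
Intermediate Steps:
a(o, Y) = -6*o (a(o, Y) = 3*(-2*o) = -6*o)
z(Z) = 3 (z(Z) = -6 + (-6*0 - 1*(-9)) = -6 + (0 + 9) = -6 + 9 = 3)
z(I(L))*58 = 3*58 = 174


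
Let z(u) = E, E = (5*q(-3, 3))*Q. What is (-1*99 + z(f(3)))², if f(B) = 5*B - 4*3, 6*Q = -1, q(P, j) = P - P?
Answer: 9801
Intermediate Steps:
q(P, j) = 0
Q = -⅙ (Q = (⅙)*(-1) = -⅙ ≈ -0.16667)
f(B) = -12 + 5*B (f(B) = 5*B - 12 = -12 + 5*B)
E = 0 (E = (5*0)*(-⅙) = 0*(-⅙) = 0)
z(u) = 0
(-1*99 + z(f(3)))² = (-1*99 + 0)² = (-99 + 0)² = (-99)² = 9801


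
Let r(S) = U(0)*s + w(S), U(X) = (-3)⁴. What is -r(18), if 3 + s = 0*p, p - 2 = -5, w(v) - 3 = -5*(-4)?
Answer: 220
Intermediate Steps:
w(v) = 23 (w(v) = 3 - 5*(-4) = 3 + 20 = 23)
U(X) = 81
p = -3 (p = 2 - 5 = -3)
s = -3 (s = -3 + 0*(-3) = -3 + 0 = -3)
r(S) = -220 (r(S) = 81*(-3) + 23 = -243 + 23 = -220)
-r(18) = -1*(-220) = 220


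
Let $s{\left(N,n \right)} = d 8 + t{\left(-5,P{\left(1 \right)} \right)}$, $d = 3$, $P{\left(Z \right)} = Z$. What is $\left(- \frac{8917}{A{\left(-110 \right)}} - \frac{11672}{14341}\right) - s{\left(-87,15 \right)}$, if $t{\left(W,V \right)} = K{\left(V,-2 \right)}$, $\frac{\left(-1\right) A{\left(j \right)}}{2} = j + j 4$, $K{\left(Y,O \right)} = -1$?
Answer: $- \frac{503545197}{15775100} \approx -31.92$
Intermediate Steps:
$A{\left(j \right)} = - 10 j$ ($A{\left(j \right)} = - 2 \left(j + j 4\right) = - 2 \left(j + 4 j\right) = - 2 \cdot 5 j = - 10 j$)
$t{\left(W,V \right)} = -1$
$s{\left(N,n \right)} = 23$ ($s{\left(N,n \right)} = 3 \cdot 8 - 1 = 24 - 1 = 23$)
$\left(- \frac{8917}{A{\left(-110 \right)}} - \frac{11672}{14341}\right) - s{\left(-87,15 \right)} = \left(- \frac{8917}{\left(-10\right) \left(-110\right)} - \frac{11672}{14341}\right) - 23 = \left(- \frac{8917}{1100} - \frac{11672}{14341}\right) - 23 = - \frac{140717897}{15775100} - 23 = - \frac{503545197}{15775100}$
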